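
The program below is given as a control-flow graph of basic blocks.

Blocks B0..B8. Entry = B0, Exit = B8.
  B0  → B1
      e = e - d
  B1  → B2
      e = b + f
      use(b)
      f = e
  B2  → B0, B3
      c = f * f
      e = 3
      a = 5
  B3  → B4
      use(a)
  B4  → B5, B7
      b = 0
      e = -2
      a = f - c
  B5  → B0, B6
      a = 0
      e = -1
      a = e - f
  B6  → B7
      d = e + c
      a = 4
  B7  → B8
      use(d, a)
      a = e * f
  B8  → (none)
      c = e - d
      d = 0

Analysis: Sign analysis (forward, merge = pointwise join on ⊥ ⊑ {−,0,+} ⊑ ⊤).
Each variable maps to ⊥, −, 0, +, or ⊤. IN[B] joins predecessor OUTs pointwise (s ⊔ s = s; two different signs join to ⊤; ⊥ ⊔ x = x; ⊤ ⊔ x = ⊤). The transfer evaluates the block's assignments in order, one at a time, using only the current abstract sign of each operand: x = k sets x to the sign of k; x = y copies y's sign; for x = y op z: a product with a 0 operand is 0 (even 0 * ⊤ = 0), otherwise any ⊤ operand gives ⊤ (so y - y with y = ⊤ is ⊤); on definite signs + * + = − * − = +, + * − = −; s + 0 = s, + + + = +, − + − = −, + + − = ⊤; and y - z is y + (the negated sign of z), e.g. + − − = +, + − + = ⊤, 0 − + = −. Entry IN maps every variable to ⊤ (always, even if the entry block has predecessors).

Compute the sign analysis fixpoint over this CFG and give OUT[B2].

Answer: {a: +, b: ⊤, c: ⊤, d: ⊤, e: +, f: ⊤}

Derivation:
Converged values:
  B0:  IN=(all ⊤)  OUT=(all ⊤)
  B1:  IN=(all ⊤)  OUT=(all ⊤)
  B2:  IN=(all ⊤)  OUT={a:+, e:+; rest ⊤}
  B3:  IN={a:+, e:+; rest ⊤}  OUT={a:+, e:+; rest ⊤}
  B4:  IN={a:+, e:+; rest ⊤}  OUT={b:0, e:-; rest ⊤}
  B5:  IN={b:0, e:-; rest ⊤}  OUT={b:0, e:-; rest ⊤}
  B6:  IN={b:0, e:-; rest ⊤}  OUT={a:+, b:0, e:-; rest ⊤}
  B7:  IN={b:0, e:-; rest ⊤}  OUT={b:0, e:-; rest ⊤}
  B8:  IN={b:0, e:-; rest ⊤}  OUT={b:0, d:0, e:-; rest ⊤}

Merge at B2: IN[B2] = OUT[B1] = {a: ⊤, b: ⊤, c: ⊤, d: ⊤, e: ⊤, f: ⊤}
Applying B2's transfer function to that IN value gives OUT[B2] (row B2 above).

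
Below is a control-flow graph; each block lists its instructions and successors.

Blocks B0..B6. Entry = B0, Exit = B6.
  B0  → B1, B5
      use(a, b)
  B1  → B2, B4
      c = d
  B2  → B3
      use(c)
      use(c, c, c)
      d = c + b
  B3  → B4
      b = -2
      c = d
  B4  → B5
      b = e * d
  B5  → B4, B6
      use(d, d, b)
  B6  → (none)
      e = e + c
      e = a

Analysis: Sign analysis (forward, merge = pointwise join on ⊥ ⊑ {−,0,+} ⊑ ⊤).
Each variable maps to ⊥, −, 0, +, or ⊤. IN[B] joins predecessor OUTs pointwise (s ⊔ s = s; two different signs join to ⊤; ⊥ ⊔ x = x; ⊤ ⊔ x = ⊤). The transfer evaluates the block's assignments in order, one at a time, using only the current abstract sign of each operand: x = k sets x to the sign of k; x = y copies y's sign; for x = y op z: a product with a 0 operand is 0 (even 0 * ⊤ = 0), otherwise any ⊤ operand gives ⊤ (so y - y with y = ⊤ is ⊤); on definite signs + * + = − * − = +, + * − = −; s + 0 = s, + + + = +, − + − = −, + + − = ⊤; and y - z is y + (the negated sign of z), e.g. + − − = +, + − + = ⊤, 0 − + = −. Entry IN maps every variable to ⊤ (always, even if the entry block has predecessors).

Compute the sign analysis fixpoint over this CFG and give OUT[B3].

Converged values:
  B0:  IN=(all ⊤)  OUT=(all ⊤)
  B1:  IN=(all ⊤)  OUT=(all ⊤)
  B2:  IN=(all ⊤)  OUT=(all ⊤)
  B3:  IN=(all ⊤)  OUT={b:-; rest ⊤}
  B4:  IN=(all ⊤)  OUT=(all ⊤)
  B5:  IN=(all ⊤)  OUT=(all ⊤)
  B6:  IN=(all ⊤)  OUT=(all ⊤)

Merge at B3: IN[B3] = OUT[B2] = {a: ⊤, b: ⊤, c: ⊤, d: ⊤, e: ⊤, f: ⊤}
Applying B3's transfer function to that IN value gives OUT[B3] (row B3 above).

Answer: {a: ⊤, b: -, c: ⊤, d: ⊤, e: ⊤, f: ⊤}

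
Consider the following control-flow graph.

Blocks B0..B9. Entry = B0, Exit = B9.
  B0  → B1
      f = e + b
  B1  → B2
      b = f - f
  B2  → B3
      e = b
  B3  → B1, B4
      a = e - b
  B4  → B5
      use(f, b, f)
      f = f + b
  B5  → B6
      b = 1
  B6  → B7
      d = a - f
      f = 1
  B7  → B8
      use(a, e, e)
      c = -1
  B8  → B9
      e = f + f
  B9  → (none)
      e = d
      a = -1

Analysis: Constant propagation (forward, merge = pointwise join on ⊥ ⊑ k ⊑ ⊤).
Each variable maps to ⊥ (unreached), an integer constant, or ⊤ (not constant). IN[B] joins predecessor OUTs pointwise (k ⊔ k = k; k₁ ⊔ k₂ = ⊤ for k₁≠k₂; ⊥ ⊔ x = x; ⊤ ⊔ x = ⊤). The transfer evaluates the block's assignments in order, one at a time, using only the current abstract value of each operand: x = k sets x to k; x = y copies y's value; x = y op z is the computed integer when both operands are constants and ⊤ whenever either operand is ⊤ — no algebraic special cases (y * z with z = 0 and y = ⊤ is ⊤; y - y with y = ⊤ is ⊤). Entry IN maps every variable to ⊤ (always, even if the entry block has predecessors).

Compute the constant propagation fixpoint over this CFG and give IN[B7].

Per-block solution:
  B0: | IN=(all ⊤) | OUT=(all ⊤)
  B1: | IN=(all ⊤) | OUT=(all ⊤)
  B2: | IN=(all ⊤) | OUT=(all ⊤)
  B3: | IN=(all ⊤) | OUT=(all ⊤)
  B4: | IN=(all ⊤) | OUT=(all ⊤)
  B5: | IN=(all ⊤) | OUT={b:1; rest ⊤}
  B6: | IN={b:1; rest ⊤} | OUT={b:1, f:1; rest ⊤}
  B7: | IN={b:1, f:1; rest ⊤} | OUT={b:1, c:-1, f:1; rest ⊤}
  B8: | IN={b:1, c:-1, f:1; rest ⊤} | OUT={b:1, c:-1, e:2, f:1; rest ⊤}
  B9: | IN={b:1, c:-1, e:2, f:1; rest ⊤} | OUT={a:-1, b:1, c:-1, f:1; rest ⊤}

Merge at B7: IN[B7] = OUT[B6] = {a: ⊤, b: 1, c: ⊤, d: ⊤, e: ⊤, f: 1}

Answer: {a: ⊤, b: 1, c: ⊤, d: ⊤, e: ⊤, f: 1}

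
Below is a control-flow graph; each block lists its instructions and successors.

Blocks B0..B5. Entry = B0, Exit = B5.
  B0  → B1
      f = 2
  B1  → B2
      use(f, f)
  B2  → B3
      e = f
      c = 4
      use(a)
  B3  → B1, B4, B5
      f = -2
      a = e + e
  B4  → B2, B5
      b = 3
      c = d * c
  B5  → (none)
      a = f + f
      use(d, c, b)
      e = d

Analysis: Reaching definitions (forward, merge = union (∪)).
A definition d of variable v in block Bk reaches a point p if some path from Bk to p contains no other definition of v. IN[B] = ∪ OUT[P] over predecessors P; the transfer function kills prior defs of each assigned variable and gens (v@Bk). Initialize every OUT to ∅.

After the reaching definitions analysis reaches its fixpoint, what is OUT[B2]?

Converged values:
  B0: | IN={} | OUT={f@B0}
  B1: | IN={a@B3, b@B4, c@B2, e@B2, f@B0, f@B3} | OUT={a@B3, b@B4, c@B2, e@B2, f@B0, f@B3}
  B2: | IN={a@B3, b@B4, c@B2, c@B4, e@B2, f@B0, f@B3} | OUT={a@B3, b@B4, c@B2, e@B2, f@B0, f@B3}
  B3: | IN={a@B3, b@B4, c@B2, e@B2, f@B0, f@B3} | OUT={a@B3, b@B4, c@B2, e@B2, f@B3}
  B4: | IN={a@B3, b@B4, c@B2, e@B2, f@B3} | OUT={a@B3, b@B4, c@B4, e@B2, f@B3}
  B5: | IN={a@B3, b@B4, c@B2, c@B4, e@B2, f@B3} | OUT={a@B5, b@B4, c@B2, c@B4, e@B5, f@B3}

Merge at B2: IN[B2] = OUT[B1] ⊔ OUT[B4] = {a@B3, b@B4, c@B2, c@B4, e@B2, f@B0, f@B3}
Applying B2's transfer function to that IN value gives OUT[B2] (row B2 above).

Answer: {a@B3, b@B4, c@B2, e@B2, f@B0, f@B3}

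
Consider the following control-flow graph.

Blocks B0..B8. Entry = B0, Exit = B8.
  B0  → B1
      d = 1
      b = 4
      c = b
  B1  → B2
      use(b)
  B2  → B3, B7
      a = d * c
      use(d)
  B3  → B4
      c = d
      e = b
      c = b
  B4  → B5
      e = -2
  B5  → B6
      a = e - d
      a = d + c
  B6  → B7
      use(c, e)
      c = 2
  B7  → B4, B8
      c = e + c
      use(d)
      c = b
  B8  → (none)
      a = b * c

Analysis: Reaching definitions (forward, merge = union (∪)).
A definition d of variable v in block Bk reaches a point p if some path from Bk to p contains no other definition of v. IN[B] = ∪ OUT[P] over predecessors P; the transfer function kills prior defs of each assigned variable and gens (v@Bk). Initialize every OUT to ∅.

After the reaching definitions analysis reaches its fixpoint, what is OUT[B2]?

Answer: {a@B2, b@B0, c@B0, d@B0}

Derivation:
Fixpoint table:
  B0: | IN={} | OUT={b@B0, c@B0, d@B0}
  B1: | IN={b@B0, c@B0, d@B0} | OUT={b@B0, c@B0, d@B0}
  B2: | IN={b@B0, c@B0, d@B0} | OUT={a@B2, b@B0, c@B0, d@B0}
  B3: | IN={a@B2, b@B0, c@B0, d@B0} | OUT={a@B2, b@B0, c@B3, d@B0, e@B3}
  B4: | IN={a@B2, a@B5, b@B0, c@B3, c@B7, d@B0, e@B3, e@B4} | OUT={a@B2, a@B5, b@B0, c@B3, c@B7, d@B0, e@B4}
  B5: | IN={a@B2, a@B5, b@B0, c@B3, c@B7, d@B0, e@B4} | OUT={a@B5, b@B0, c@B3, c@B7, d@B0, e@B4}
  B6: | IN={a@B5, b@B0, c@B3, c@B7, d@B0, e@B4} | OUT={a@B5, b@B0, c@B6, d@B0, e@B4}
  B7: | IN={a@B2, a@B5, b@B0, c@B0, c@B6, d@B0, e@B4} | OUT={a@B2, a@B5, b@B0, c@B7, d@B0, e@B4}
  B8: | IN={a@B2, a@B5, b@B0, c@B7, d@B0, e@B4} | OUT={a@B8, b@B0, c@B7, d@B0, e@B4}

Merge at B2: IN[B2] = OUT[B1] = {b@B0, c@B0, d@B0}
Applying B2's transfer function to that IN value gives OUT[B2] (row B2 above).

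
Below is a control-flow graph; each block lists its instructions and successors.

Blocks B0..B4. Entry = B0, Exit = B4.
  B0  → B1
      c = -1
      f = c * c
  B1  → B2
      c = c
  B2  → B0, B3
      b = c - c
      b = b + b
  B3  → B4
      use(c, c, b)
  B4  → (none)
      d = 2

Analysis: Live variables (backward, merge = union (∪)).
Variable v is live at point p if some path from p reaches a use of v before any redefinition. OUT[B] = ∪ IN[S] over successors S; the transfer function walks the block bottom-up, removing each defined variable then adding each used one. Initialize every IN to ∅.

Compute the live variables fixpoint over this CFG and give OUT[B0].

Answer: {c}

Trace:
Per-block solution:
  B0:  IN={}  OUT={c}
  B1:  IN={c}  OUT={c}
  B2:  IN={c}  OUT={b, c}
  B3:  IN={b, c}  OUT={}
  B4:  IN={}  OUT={}

Merge at B0: OUT[B0] = IN[B1] = {c}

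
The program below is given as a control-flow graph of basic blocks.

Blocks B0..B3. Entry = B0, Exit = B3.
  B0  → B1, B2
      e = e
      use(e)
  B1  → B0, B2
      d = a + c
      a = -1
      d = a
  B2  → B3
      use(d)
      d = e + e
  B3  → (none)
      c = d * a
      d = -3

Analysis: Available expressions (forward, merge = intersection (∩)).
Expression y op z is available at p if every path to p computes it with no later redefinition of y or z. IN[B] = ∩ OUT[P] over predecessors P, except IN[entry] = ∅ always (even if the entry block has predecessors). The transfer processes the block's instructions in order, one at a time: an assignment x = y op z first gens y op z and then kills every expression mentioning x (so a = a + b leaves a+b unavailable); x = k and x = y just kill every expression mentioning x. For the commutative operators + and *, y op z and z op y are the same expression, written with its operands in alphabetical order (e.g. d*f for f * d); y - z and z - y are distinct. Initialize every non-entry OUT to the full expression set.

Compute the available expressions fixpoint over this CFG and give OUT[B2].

Answer: {e+e}

Derivation:
Per-block solution:
  B0: | IN={} | OUT={}
  B1: | IN={} | OUT={}
  B2: | IN={} | OUT={e+e}
  B3: | IN={e+e} | OUT={e+e}

Merge at B2: IN[B2] = OUT[B0] ∩ OUT[B1] = {}
Applying B2's transfer function to that IN value gives OUT[B2] (row B2 above).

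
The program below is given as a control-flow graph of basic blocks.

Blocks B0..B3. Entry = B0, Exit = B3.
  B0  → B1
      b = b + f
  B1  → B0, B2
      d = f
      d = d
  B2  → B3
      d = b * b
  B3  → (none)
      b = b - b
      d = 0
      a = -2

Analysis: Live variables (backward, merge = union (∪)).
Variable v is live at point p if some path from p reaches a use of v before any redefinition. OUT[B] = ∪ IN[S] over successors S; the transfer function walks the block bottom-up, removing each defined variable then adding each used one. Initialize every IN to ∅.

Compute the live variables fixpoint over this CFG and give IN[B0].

Fixpoint table:
  B0:   IN={b, f}   OUT={b, f}
  B1:   IN={b, f}   OUT={b, f}
  B2:   IN={b}   OUT={b}
  B3:   IN={b}   OUT={}

Merge at B0: OUT[B0] = IN[B1] = {b, f}
Applying B0's transfer function to that OUT value gives IN[B0] (row B0 above).

Answer: {b, f}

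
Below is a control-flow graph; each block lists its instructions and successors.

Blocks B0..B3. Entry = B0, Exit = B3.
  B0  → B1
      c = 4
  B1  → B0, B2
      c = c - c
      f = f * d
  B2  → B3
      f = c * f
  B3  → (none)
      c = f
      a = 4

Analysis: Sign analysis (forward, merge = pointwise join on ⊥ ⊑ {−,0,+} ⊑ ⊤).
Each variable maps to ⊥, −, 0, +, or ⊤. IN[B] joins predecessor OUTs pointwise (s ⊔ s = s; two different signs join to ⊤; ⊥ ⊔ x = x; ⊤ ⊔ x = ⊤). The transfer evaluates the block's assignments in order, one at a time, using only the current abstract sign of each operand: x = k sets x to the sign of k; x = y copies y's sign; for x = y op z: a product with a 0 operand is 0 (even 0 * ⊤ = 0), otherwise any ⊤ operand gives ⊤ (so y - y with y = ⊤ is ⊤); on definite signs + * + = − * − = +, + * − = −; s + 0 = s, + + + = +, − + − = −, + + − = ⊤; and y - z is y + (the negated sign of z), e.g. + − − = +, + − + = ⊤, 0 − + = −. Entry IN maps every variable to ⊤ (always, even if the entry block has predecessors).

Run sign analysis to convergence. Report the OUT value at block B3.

Converged values:
  B0: | IN=(all ⊤) | OUT={c:+; rest ⊤}
  B1: | IN={c:+; rest ⊤} | OUT=(all ⊤)
  B2: | IN=(all ⊤) | OUT=(all ⊤)
  B3: | IN=(all ⊤) | OUT={a:+; rest ⊤}

Merge at B3: IN[B3] = OUT[B2] = {a: ⊤, b: ⊤, c: ⊤, d: ⊤, e: ⊤, f: ⊤}
Applying B3's transfer function to that IN value gives OUT[B3] (row B3 above).

Answer: {a: +, b: ⊤, c: ⊤, d: ⊤, e: ⊤, f: ⊤}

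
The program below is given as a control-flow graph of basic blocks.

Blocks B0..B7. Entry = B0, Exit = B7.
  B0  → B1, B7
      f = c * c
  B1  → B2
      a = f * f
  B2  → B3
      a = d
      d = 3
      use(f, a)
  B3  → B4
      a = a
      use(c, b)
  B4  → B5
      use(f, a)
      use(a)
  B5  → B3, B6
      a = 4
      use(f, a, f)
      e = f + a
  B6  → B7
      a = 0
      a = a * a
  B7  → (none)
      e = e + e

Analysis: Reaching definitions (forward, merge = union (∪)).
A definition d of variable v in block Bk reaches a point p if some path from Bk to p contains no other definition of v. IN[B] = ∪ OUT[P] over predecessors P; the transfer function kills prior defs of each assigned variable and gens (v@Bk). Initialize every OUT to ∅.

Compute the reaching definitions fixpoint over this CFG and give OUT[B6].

Answer: {a@B6, d@B2, e@B5, f@B0}

Trace:
Converged values:
  B0:  IN={}  OUT={f@B0}
  B1:  IN={f@B0}  OUT={a@B1, f@B0}
  B2:  IN={a@B1, f@B0}  OUT={a@B2, d@B2, f@B0}
  B3:  IN={a@B2, a@B5, d@B2, e@B5, f@B0}  OUT={a@B3, d@B2, e@B5, f@B0}
  B4:  IN={a@B3, d@B2, e@B5, f@B0}  OUT={a@B3, d@B2, e@B5, f@B0}
  B5:  IN={a@B3, d@B2, e@B5, f@B0}  OUT={a@B5, d@B2, e@B5, f@B0}
  B6:  IN={a@B5, d@B2, e@B5, f@B0}  OUT={a@B6, d@B2, e@B5, f@B0}
  B7:  IN={a@B6, d@B2, e@B5, f@B0}  OUT={a@B6, d@B2, e@B7, f@B0}

Merge at B6: IN[B6] = OUT[B5] = {a@B5, d@B2, e@B5, f@B0}
Applying B6's transfer function to that IN value gives OUT[B6] (row B6 above).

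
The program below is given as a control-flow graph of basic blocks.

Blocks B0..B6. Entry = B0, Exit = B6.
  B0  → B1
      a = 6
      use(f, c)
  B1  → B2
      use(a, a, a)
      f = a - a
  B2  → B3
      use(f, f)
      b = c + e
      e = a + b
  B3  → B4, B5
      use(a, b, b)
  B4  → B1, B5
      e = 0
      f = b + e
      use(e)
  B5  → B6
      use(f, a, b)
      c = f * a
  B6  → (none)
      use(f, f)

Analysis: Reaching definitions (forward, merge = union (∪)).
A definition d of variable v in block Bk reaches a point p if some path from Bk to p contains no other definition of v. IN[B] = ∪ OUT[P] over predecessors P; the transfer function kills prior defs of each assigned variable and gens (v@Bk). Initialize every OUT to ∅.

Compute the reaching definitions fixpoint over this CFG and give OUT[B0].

Answer: {a@B0}

Trace:
Per-block solution:
  B0:   IN={}   OUT={a@B0}
  B1:   IN={a@B0, b@B2, e@B4, f@B4}   OUT={a@B0, b@B2, e@B4, f@B1}
  B2:   IN={a@B0, b@B2, e@B4, f@B1}   OUT={a@B0, b@B2, e@B2, f@B1}
  B3:   IN={a@B0, b@B2, e@B2, f@B1}   OUT={a@B0, b@B2, e@B2, f@B1}
  B4:   IN={a@B0, b@B2, e@B2, f@B1}   OUT={a@B0, b@B2, e@B4, f@B4}
  B5:   IN={a@B0, b@B2, e@B2, e@B4, f@B1, f@B4}   OUT={a@B0, b@B2, c@B5, e@B2, e@B4, f@B1, f@B4}
  B6:   IN={a@B0, b@B2, c@B5, e@B2, e@B4, f@B1, f@B4}   OUT={a@B0, b@B2, c@B5, e@B2, e@B4, f@B1, f@B4}

B0 is the boundary node: IN[B0] = {}
Applying B0's transfer function to that IN value gives OUT[B0] (row B0 above).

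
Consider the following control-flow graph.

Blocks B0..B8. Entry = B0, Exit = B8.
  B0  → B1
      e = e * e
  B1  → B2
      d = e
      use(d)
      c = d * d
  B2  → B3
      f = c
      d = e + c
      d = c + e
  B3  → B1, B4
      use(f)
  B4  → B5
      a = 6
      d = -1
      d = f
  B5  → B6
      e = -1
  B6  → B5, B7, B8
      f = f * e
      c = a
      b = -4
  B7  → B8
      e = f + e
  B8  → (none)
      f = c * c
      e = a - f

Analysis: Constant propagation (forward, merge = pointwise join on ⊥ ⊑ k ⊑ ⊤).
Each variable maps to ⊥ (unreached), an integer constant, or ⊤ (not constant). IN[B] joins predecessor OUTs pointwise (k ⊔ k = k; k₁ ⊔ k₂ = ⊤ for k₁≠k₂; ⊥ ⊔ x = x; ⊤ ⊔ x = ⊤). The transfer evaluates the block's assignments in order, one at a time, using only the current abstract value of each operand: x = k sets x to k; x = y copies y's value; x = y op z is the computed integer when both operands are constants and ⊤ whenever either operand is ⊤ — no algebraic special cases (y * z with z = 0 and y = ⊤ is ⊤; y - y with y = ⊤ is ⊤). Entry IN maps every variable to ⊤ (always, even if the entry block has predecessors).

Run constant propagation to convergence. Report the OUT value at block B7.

Fixpoint table:
  B0:   IN=(all ⊤)   OUT=(all ⊤)
  B1:   IN=(all ⊤)   OUT=(all ⊤)
  B2:   IN=(all ⊤)   OUT=(all ⊤)
  B3:   IN=(all ⊤)   OUT=(all ⊤)
  B4:   IN=(all ⊤)   OUT={a:6; rest ⊤}
  B5:   IN={a:6; rest ⊤}   OUT={a:6, e:-1; rest ⊤}
  B6:   IN={a:6, e:-1; rest ⊤}   OUT={a:6, b:-4, c:6, e:-1; rest ⊤}
  B7:   IN={a:6, b:-4, c:6, e:-1; rest ⊤}   OUT={a:6, b:-4, c:6; rest ⊤}
  B8:   IN={a:6, b:-4, c:6; rest ⊤}   OUT={a:6, b:-4, c:6, e:-30, f:36; rest ⊤}

Merge at B7: IN[B7] = OUT[B6] = {a: 6, b: -4, c: 6, d: ⊤, e: -1, f: ⊤}
Applying B7's transfer function to that IN value gives OUT[B7] (row B7 above).

Answer: {a: 6, b: -4, c: 6, d: ⊤, e: ⊤, f: ⊤}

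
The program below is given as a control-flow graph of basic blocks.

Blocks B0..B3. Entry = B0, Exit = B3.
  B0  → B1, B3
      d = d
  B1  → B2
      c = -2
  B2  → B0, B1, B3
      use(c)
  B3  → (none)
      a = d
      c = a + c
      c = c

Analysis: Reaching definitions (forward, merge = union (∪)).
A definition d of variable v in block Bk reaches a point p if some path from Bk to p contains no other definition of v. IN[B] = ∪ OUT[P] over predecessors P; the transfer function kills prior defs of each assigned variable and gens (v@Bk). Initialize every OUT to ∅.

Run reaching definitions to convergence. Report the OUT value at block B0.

Answer: {c@B1, d@B0}

Working:
Fixpoint table:
  B0:  IN={c@B1, d@B0}  OUT={c@B1, d@B0}
  B1:  IN={c@B1, d@B0}  OUT={c@B1, d@B0}
  B2:  IN={c@B1, d@B0}  OUT={c@B1, d@B0}
  B3:  IN={c@B1, d@B0}  OUT={a@B3, c@B3, d@B0}

Merge at B0 (entry node, so the boundary value {} is joined with the incoming edge(s)): IN[B0] = {} ⊔ OUT[B2] = {c@B1, d@B0}
Applying B0's transfer function to that IN value gives OUT[B0] (row B0 above).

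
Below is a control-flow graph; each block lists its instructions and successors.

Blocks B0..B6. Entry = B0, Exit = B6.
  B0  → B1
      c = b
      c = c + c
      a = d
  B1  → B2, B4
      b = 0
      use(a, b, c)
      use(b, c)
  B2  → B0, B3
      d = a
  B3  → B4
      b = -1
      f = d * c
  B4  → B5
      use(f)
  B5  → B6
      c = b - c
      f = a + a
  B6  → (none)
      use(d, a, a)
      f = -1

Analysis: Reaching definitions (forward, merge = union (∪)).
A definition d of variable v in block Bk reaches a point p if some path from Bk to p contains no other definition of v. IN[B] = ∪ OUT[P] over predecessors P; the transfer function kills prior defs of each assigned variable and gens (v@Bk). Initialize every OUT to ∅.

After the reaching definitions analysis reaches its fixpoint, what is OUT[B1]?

Fixpoint table:
  B0: | IN={a@B0, b@B1, c@B0, d@B2} | OUT={a@B0, b@B1, c@B0, d@B2}
  B1: | IN={a@B0, b@B1, c@B0, d@B2} | OUT={a@B0, b@B1, c@B0, d@B2}
  B2: | IN={a@B0, b@B1, c@B0, d@B2} | OUT={a@B0, b@B1, c@B0, d@B2}
  B3: | IN={a@B0, b@B1, c@B0, d@B2} | OUT={a@B0, b@B3, c@B0, d@B2, f@B3}
  B4: | IN={a@B0, b@B1, b@B3, c@B0, d@B2, f@B3} | OUT={a@B0, b@B1, b@B3, c@B0, d@B2, f@B3}
  B5: | IN={a@B0, b@B1, b@B3, c@B0, d@B2, f@B3} | OUT={a@B0, b@B1, b@B3, c@B5, d@B2, f@B5}
  B6: | IN={a@B0, b@B1, b@B3, c@B5, d@B2, f@B5} | OUT={a@B0, b@B1, b@B3, c@B5, d@B2, f@B6}

Merge at B1: IN[B1] = OUT[B0] = {a@B0, b@B1, c@B0, d@B2}
Applying B1's transfer function to that IN value gives OUT[B1] (row B1 above).

Answer: {a@B0, b@B1, c@B0, d@B2}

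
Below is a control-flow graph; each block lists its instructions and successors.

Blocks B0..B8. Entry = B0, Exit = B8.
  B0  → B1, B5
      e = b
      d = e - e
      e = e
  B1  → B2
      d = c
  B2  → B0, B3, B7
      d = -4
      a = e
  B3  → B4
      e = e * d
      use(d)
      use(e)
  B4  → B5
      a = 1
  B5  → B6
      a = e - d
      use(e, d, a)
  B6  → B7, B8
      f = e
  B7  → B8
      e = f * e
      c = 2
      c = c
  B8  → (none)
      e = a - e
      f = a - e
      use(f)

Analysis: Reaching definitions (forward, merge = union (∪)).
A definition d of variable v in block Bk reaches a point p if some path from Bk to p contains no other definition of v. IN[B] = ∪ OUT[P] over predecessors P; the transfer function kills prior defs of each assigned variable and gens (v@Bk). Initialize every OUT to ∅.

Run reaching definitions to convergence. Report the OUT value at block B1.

Fixpoint table:
  B0: | IN={a@B2, d@B2, e@B0} | OUT={a@B2, d@B0, e@B0}
  B1: | IN={a@B2, d@B0, e@B0} | OUT={a@B2, d@B1, e@B0}
  B2: | IN={a@B2, d@B1, e@B0} | OUT={a@B2, d@B2, e@B0}
  B3: | IN={a@B2, d@B2, e@B0} | OUT={a@B2, d@B2, e@B3}
  B4: | IN={a@B2, d@B2, e@B3} | OUT={a@B4, d@B2, e@B3}
  B5: | IN={a@B2, a@B4, d@B0, d@B2, e@B0, e@B3} | OUT={a@B5, d@B0, d@B2, e@B0, e@B3}
  B6: | IN={a@B5, d@B0, d@B2, e@B0, e@B3} | OUT={a@B5, d@B0, d@B2, e@B0, e@B3, f@B6}
  B7: | IN={a@B2, a@B5, d@B0, d@B2, e@B0, e@B3, f@B6} | OUT={a@B2, a@B5, c@B7, d@B0, d@B2, e@B7, f@B6}
  B8: | IN={a@B2, a@B5, c@B7, d@B0, d@B2, e@B0, e@B3, e@B7, f@B6} | OUT={a@B2, a@B5, c@B7, d@B0, d@B2, e@B8, f@B8}

Merge at B1: IN[B1] = OUT[B0] = {a@B2, d@B0, e@B0}
Applying B1's transfer function to that IN value gives OUT[B1] (row B1 above).

Answer: {a@B2, d@B1, e@B0}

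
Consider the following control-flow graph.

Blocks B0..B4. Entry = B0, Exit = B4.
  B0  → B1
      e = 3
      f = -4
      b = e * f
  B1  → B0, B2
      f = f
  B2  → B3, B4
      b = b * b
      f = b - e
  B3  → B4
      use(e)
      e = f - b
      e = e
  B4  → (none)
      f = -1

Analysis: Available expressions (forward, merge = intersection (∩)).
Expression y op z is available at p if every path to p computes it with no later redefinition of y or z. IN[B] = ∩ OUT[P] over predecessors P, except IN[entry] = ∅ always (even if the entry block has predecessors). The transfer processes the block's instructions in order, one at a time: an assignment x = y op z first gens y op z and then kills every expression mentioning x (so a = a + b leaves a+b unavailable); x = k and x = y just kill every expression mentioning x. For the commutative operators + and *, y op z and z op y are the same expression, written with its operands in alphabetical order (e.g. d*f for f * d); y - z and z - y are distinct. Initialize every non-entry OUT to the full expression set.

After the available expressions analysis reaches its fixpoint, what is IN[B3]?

Answer: {b-e}

Working:
Converged values:
  B0:   IN={}   OUT={e*f}
  B1:   IN={e*f}   OUT={}
  B2:   IN={}   OUT={b-e}
  B3:   IN={b-e}   OUT={f-b}
  B4:   IN={}   OUT={}

Merge at B3: IN[B3] = OUT[B2] = {b-e}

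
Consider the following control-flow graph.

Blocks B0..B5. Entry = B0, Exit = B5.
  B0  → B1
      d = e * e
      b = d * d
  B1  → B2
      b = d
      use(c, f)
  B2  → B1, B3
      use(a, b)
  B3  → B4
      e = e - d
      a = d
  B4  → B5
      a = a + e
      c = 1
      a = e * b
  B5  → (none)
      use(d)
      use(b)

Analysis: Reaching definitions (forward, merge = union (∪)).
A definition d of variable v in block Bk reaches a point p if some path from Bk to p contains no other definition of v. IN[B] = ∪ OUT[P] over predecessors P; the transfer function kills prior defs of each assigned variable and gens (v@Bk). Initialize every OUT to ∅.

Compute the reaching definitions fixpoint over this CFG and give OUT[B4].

Answer: {a@B4, b@B1, c@B4, d@B0, e@B3}

Trace:
Fixpoint table:
  B0: | IN={} | OUT={b@B0, d@B0}
  B1: | IN={b@B0, b@B1, d@B0} | OUT={b@B1, d@B0}
  B2: | IN={b@B1, d@B0} | OUT={b@B1, d@B0}
  B3: | IN={b@B1, d@B0} | OUT={a@B3, b@B1, d@B0, e@B3}
  B4: | IN={a@B3, b@B1, d@B0, e@B3} | OUT={a@B4, b@B1, c@B4, d@B0, e@B3}
  B5: | IN={a@B4, b@B1, c@B4, d@B0, e@B3} | OUT={a@B4, b@B1, c@B4, d@B0, e@B3}

Merge at B4: IN[B4] = OUT[B3] = {a@B3, b@B1, d@B0, e@B3}
Applying B4's transfer function to that IN value gives OUT[B4] (row B4 above).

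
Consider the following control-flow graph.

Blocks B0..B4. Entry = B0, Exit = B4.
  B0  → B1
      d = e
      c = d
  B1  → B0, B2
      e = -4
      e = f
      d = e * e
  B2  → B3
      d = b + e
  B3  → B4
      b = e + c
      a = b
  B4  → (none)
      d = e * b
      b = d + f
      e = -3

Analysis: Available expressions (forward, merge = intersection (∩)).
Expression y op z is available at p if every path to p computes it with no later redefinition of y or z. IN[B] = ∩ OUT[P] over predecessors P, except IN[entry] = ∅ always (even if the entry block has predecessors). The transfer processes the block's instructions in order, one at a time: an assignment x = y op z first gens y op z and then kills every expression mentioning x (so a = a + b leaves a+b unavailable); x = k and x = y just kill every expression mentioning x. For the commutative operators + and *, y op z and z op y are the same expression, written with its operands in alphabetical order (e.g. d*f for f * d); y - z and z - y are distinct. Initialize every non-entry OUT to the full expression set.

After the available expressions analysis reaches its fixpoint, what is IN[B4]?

Answer: {c+e, e*e}

Derivation:
Fixpoint table:
  B0:   IN={}   OUT={}
  B1:   IN={}   OUT={e*e}
  B2:   IN={e*e}   OUT={b+e, e*e}
  B3:   IN={b+e, e*e}   OUT={c+e, e*e}
  B4:   IN={c+e, e*e}   OUT={d+f}

Merge at B4: IN[B4] = OUT[B3] = {c+e, e*e}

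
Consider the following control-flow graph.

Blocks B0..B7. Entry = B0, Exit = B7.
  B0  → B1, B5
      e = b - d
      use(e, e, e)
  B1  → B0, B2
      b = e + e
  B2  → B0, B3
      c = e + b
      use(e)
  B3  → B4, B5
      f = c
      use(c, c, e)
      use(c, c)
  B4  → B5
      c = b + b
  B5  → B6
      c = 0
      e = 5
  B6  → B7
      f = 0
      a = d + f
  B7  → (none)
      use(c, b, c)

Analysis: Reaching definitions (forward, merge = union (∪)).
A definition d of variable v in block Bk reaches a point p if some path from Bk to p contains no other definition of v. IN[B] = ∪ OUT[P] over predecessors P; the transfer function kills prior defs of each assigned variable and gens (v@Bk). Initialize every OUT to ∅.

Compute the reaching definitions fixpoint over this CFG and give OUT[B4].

Converged values:
  B0:   IN={b@B1, c@B2, e@B0}   OUT={b@B1, c@B2, e@B0}
  B1:   IN={b@B1, c@B2, e@B0}   OUT={b@B1, c@B2, e@B0}
  B2:   IN={b@B1, c@B2, e@B0}   OUT={b@B1, c@B2, e@B0}
  B3:   IN={b@B1, c@B2, e@B0}   OUT={b@B1, c@B2, e@B0, f@B3}
  B4:   IN={b@B1, c@B2, e@B0, f@B3}   OUT={b@B1, c@B4, e@B0, f@B3}
  B5:   IN={b@B1, c@B2, c@B4, e@B0, f@B3}   OUT={b@B1, c@B5, e@B5, f@B3}
  B6:   IN={b@B1, c@B5, e@B5, f@B3}   OUT={a@B6, b@B1, c@B5, e@B5, f@B6}
  B7:   IN={a@B6, b@B1, c@B5, e@B5, f@B6}   OUT={a@B6, b@B1, c@B5, e@B5, f@B6}

Merge at B4: IN[B4] = OUT[B3] = {b@B1, c@B2, e@B0, f@B3}
Applying B4's transfer function to that IN value gives OUT[B4] (row B4 above).

Answer: {b@B1, c@B4, e@B0, f@B3}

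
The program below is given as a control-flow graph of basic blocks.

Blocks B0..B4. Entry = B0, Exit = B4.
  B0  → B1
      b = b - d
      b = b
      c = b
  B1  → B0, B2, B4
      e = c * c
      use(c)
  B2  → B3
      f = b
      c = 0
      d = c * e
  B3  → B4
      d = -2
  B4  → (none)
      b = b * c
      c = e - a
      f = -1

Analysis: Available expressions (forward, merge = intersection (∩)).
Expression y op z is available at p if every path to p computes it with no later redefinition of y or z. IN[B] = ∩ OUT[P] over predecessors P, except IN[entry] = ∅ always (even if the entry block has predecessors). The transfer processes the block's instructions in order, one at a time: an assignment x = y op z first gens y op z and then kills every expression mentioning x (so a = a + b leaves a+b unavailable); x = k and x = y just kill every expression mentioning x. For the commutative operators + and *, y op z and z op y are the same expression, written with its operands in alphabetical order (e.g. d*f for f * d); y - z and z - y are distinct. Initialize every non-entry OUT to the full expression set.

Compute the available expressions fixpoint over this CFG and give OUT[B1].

Fixpoint table:
  B0: | IN={} | OUT={}
  B1: | IN={} | OUT={c*c}
  B2: | IN={c*c} | OUT={c*e}
  B3: | IN={c*e} | OUT={c*e}
  B4: | IN={} | OUT={e-a}

Merge at B1: IN[B1] = OUT[B0] = {}
Applying B1's transfer function to that IN value gives OUT[B1] (row B1 above).

Answer: {c*c}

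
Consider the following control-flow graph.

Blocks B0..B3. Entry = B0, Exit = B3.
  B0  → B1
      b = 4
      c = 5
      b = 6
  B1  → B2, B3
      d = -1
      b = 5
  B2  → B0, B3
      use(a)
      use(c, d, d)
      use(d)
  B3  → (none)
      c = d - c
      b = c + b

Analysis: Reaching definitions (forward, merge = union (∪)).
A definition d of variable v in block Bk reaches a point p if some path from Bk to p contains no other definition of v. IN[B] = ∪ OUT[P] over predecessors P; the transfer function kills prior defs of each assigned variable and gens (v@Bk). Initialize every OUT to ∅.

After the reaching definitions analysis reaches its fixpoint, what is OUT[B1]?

Converged values:
  B0:   IN={b@B1, c@B0, d@B1}   OUT={b@B0, c@B0, d@B1}
  B1:   IN={b@B0, c@B0, d@B1}   OUT={b@B1, c@B0, d@B1}
  B2:   IN={b@B1, c@B0, d@B1}   OUT={b@B1, c@B0, d@B1}
  B3:   IN={b@B1, c@B0, d@B1}   OUT={b@B3, c@B3, d@B1}

Merge at B1: IN[B1] = OUT[B0] = {b@B0, c@B0, d@B1}
Applying B1's transfer function to that IN value gives OUT[B1] (row B1 above).

Answer: {b@B1, c@B0, d@B1}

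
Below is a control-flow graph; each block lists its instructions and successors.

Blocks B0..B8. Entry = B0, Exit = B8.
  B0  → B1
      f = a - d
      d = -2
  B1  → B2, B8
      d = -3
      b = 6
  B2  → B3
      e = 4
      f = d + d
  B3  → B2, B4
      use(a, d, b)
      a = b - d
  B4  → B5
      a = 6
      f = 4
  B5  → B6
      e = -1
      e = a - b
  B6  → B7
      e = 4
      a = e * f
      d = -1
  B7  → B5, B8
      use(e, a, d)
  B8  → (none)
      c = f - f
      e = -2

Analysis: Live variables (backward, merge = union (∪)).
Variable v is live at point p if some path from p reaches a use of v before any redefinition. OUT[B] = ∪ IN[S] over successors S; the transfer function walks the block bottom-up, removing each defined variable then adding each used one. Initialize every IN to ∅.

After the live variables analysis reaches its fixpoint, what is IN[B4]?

Fixpoint table:
  B0:  IN={a, d}  OUT={a, f}
  B1:  IN={a, f}  OUT={a, b, d, f}
  B2:  IN={a, b, d}  OUT={a, b, d}
  B3:  IN={a, b, d}  OUT={a, b, d}
  B4:  IN={b}  OUT={a, b, f}
  B5:  IN={a, b, f}  OUT={b, f}
  B6:  IN={b, f}  OUT={a, b, d, e, f}
  B7:  IN={a, b, d, e, f}  OUT={a, b, f}
  B8:  IN={f}  OUT={}

Merge at B4: OUT[B4] = IN[B5] = {a, b, f}
Applying B4's transfer function to that OUT value gives IN[B4] (row B4 above).

Answer: {b}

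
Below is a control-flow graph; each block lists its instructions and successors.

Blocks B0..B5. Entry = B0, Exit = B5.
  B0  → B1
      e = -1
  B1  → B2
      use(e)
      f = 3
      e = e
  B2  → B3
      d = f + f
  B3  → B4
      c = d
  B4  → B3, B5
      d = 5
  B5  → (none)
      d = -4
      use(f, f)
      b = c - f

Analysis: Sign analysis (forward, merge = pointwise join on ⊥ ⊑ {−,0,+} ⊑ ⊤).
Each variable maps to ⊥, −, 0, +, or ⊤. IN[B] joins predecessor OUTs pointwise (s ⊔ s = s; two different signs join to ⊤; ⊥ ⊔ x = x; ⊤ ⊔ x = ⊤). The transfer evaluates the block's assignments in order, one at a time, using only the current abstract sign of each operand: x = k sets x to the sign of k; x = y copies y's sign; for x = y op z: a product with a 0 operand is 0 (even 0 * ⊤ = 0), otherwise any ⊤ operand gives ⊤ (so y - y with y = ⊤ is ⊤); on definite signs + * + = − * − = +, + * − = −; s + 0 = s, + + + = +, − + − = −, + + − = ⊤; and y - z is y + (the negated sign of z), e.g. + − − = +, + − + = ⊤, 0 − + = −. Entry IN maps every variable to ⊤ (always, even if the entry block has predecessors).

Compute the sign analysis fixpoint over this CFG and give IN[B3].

Fixpoint table:
  B0:   IN=(all ⊤)   OUT={e:-; rest ⊤}
  B1:   IN={e:-; rest ⊤}   OUT={e:-, f:+; rest ⊤}
  B2:   IN={e:-, f:+; rest ⊤}   OUT={d:+, e:-, f:+; rest ⊤}
  B3:   IN={d:+, e:-, f:+; rest ⊤}   OUT={c:+, d:+, e:-, f:+; rest ⊤}
  B4:   IN={c:+, d:+, e:-, f:+; rest ⊤}   OUT={c:+, d:+, e:-, f:+; rest ⊤}
  B5:   IN={c:+, d:+, e:-, f:+; rest ⊤}   OUT={c:+, d:-, e:-, f:+; rest ⊤}

Merge at B3: IN[B3] = OUT[B2] ⊔ OUT[B4] = {a: ⊤, b: ⊤, c: ⊤, d: +, e: -, f: +}

Answer: {a: ⊤, b: ⊤, c: ⊤, d: +, e: -, f: +}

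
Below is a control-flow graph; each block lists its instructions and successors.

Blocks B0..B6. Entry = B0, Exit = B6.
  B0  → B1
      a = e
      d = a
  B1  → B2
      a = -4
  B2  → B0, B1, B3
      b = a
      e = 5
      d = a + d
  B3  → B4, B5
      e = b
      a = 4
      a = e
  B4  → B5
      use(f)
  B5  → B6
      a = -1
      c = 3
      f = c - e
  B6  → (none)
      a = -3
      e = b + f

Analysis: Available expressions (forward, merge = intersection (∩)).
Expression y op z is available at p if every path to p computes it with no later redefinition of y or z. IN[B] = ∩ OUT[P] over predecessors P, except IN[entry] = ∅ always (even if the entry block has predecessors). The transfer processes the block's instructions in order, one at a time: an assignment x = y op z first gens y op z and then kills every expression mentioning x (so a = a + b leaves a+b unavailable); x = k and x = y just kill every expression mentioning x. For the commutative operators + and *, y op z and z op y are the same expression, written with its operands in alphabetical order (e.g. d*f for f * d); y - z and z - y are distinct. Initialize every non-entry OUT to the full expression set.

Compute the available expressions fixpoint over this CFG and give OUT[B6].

Answer: {b+f}

Working:
Converged values:
  B0:   IN={}   OUT={}
  B1:   IN={}   OUT={}
  B2:   IN={}   OUT={}
  B3:   IN={}   OUT={}
  B4:   IN={}   OUT={}
  B5:   IN={}   OUT={c-e}
  B6:   IN={c-e}   OUT={b+f}

Merge at B6: IN[B6] = OUT[B5] = {c-e}
Applying B6's transfer function to that IN value gives OUT[B6] (row B6 above).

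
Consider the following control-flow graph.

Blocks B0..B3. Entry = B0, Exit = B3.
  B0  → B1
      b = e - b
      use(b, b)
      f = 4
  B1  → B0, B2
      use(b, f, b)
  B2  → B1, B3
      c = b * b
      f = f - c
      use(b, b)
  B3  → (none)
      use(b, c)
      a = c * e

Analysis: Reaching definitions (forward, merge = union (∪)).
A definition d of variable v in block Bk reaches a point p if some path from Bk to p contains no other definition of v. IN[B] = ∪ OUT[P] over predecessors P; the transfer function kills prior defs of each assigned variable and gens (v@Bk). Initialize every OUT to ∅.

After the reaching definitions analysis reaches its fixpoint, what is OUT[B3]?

Converged values:
  B0:   IN={b@B0, c@B2, f@B0, f@B2}   OUT={b@B0, c@B2, f@B0}
  B1:   IN={b@B0, c@B2, f@B0, f@B2}   OUT={b@B0, c@B2, f@B0, f@B2}
  B2:   IN={b@B0, c@B2, f@B0, f@B2}   OUT={b@B0, c@B2, f@B2}
  B3:   IN={b@B0, c@B2, f@B2}   OUT={a@B3, b@B0, c@B2, f@B2}

Merge at B3: IN[B3] = OUT[B2] = {b@B0, c@B2, f@B2}
Applying B3's transfer function to that IN value gives OUT[B3] (row B3 above).

Answer: {a@B3, b@B0, c@B2, f@B2}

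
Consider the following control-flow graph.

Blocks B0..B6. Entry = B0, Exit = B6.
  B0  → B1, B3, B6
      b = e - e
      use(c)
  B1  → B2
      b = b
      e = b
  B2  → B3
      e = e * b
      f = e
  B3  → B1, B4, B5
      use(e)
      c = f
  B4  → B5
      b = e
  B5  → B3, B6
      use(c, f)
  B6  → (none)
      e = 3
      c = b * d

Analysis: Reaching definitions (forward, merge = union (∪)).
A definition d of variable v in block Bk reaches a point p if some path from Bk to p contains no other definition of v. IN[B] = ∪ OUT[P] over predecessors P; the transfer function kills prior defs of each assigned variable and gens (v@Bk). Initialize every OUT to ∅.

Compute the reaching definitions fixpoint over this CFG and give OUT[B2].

Answer: {b@B1, c@B3, e@B2, f@B2}

Working:
Per-block solution:
  B0:   IN={}   OUT={b@B0}
  B1:   IN={b@B0, b@B1, b@B4, c@B3, e@B2, f@B2}   OUT={b@B1, c@B3, e@B1, f@B2}
  B2:   IN={b@B1, c@B3, e@B1, f@B2}   OUT={b@B1, c@B3, e@B2, f@B2}
  B3:   IN={b@B0, b@B1, b@B4, c@B3, e@B2, f@B2}   OUT={b@B0, b@B1, b@B4, c@B3, e@B2, f@B2}
  B4:   IN={b@B0, b@B1, b@B4, c@B3, e@B2, f@B2}   OUT={b@B4, c@B3, e@B2, f@B2}
  B5:   IN={b@B0, b@B1, b@B4, c@B3, e@B2, f@B2}   OUT={b@B0, b@B1, b@B4, c@B3, e@B2, f@B2}
  B6:   IN={b@B0, b@B1, b@B4, c@B3, e@B2, f@B2}   OUT={b@B0, b@B1, b@B4, c@B6, e@B6, f@B2}

Merge at B2: IN[B2] = OUT[B1] = {b@B1, c@B3, e@B1, f@B2}
Applying B2's transfer function to that IN value gives OUT[B2] (row B2 above).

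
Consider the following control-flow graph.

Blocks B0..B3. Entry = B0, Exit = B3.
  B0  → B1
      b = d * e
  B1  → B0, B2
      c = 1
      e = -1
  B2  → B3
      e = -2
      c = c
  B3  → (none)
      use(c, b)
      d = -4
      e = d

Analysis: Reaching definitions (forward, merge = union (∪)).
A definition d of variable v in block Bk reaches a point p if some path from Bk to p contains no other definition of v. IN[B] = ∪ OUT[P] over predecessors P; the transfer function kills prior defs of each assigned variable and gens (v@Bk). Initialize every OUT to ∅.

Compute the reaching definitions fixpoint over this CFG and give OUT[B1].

Answer: {b@B0, c@B1, e@B1}

Derivation:
Fixpoint table:
  B0: | IN={b@B0, c@B1, e@B1} | OUT={b@B0, c@B1, e@B1}
  B1: | IN={b@B0, c@B1, e@B1} | OUT={b@B0, c@B1, e@B1}
  B2: | IN={b@B0, c@B1, e@B1} | OUT={b@B0, c@B2, e@B2}
  B3: | IN={b@B0, c@B2, e@B2} | OUT={b@B0, c@B2, d@B3, e@B3}

Merge at B1: IN[B1] = OUT[B0] = {b@B0, c@B1, e@B1}
Applying B1's transfer function to that IN value gives OUT[B1] (row B1 above).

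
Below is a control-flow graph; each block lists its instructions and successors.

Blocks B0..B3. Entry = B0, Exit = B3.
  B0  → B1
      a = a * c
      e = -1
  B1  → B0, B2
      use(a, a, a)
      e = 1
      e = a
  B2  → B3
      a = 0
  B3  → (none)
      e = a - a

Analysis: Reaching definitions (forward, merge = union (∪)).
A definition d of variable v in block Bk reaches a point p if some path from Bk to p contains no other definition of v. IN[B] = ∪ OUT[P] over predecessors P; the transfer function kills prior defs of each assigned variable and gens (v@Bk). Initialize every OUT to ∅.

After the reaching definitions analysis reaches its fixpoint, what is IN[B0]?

Converged values:
  B0:  IN={a@B0, e@B1}  OUT={a@B0, e@B0}
  B1:  IN={a@B0, e@B0}  OUT={a@B0, e@B1}
  B2:  IN={a@B0, e@B1}  OUT={a@B2, e@B1}
  B3:  IN={a@B2, e@B1}  OUT={a@B2, e@B3}

Merge at B0 (entry node, so the boundary value {} is joined with the incoming edge(s)): IN[B0] = {} ⊔ OUT[B1] = {a@B0, e@B1}

Answer: {a@B0, e@B1}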